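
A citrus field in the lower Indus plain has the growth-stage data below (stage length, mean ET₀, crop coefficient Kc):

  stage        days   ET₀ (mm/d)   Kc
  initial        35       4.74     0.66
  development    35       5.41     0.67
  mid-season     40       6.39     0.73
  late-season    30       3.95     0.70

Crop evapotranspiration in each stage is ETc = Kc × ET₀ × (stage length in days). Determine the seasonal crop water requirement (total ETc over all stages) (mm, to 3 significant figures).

initial: 0.66 × 4.74 × 35 = 109.49 mm
development: 0.67 × 5.41 × 35 = 126.86 mm
mid-season: 0.73 × 6.39 × 40 = 186.59 mm
late-season: 0.70 × 3.95 × 30 = 82.95 mm
Seasonal total = 505.89 mm

506 mm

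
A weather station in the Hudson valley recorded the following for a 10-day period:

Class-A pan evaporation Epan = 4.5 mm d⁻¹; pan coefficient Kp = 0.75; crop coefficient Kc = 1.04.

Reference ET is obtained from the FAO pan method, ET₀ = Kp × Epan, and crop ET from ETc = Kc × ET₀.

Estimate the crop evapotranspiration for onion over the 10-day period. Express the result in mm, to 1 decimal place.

ET₀ = 0.75 × 4.5 = 3.3750 mm/d
ETc = Kc × ET₀ = 1.04 × 3.3750 = 3.5100 mm/d
Over 10 days: 3.5100 × 10 = 35.100 mm

35.1 mm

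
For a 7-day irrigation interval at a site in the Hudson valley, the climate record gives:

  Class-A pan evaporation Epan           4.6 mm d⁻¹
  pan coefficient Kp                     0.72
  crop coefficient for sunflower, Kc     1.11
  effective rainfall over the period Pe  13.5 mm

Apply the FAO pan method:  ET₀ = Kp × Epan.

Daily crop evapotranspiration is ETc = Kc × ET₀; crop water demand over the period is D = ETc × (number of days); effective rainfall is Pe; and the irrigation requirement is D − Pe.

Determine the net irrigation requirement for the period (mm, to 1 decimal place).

ET₀ = 0.72 × 4.6 = 3.3120 mm/d
ETc = Kc × ET₀ = 1.11 × 3.3120 = 3.6763 mm/d
Crop demand D = ETc × 7 d = 3.6763 × 7 = 25.734 mm
D − Pe = 25.734 − 13.5 = 12.234 mm

12.2 mm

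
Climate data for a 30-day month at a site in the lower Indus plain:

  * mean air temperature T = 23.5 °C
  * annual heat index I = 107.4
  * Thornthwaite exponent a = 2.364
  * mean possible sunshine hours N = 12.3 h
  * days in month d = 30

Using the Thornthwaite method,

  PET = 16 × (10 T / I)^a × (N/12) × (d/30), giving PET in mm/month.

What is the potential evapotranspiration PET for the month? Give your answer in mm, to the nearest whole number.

10T/I = 10 × 23.5 / 107.4 = 2.1881
(10T/I)^a = 2.1881^2.364 = 6.3668
Uncorrected PET = 16 × 6.3668 = 101.869 mm
Correction = (N/12)(d/30) = (12.3/12)(30/30) = 1.0250
PET = 101.869 × 1.0250 = 104.416 mm/month

104 mm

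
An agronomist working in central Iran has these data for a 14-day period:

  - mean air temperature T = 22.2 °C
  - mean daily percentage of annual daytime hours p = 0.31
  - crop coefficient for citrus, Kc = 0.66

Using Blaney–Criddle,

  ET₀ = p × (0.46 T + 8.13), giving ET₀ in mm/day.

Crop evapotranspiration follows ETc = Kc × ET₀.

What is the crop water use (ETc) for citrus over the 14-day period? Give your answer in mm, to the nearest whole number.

53 mm

ET₀ = 0.31 × (0.46 × 22.2 + 8.13) = 0.31 × 18.342 = 5.6860 mm/d
ETc = Kc × ET₀ = 0.66 × 5.6860 = 3.7528 mm/d
Over 14 days: 3.7528 × 14 = 52.539 mm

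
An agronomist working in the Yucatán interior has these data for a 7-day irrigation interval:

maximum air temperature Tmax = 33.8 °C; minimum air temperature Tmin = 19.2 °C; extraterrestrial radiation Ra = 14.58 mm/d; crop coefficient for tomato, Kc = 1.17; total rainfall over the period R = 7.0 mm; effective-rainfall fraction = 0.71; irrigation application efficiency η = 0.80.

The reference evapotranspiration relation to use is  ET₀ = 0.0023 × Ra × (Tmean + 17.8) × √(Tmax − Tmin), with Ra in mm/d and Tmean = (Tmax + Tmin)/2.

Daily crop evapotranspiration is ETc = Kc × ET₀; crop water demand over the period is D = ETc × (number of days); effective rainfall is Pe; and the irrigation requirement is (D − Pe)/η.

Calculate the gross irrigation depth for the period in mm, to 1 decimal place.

Tmean = (33.8 + 19.2)/2 = 26.50 °C
ET₀ = 0.0023 × 14.58 × (26.50 + 17.8) × √14.6 = 0.0023 × 14.58 × 44.30 × 3.8210 = 5.6763 mm/d
ETc = Kc × ET₀ = 1.17 × 5.6763 = 6.6413 mm/d
Crop demand D = ETc × 7 d = 6.6413 × 7 = 46.489 mm
Pe = 0.71 × 7.0 = 4.970 mm
D − Pe = 46.489 − 4.970 = 41.519 mm
Gross irrigation = 41.519 / 0.80 = 51.899 mm

51.9 mm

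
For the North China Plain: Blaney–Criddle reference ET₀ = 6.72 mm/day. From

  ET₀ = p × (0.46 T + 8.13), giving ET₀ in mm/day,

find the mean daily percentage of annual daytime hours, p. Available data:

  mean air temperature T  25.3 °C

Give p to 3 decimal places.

p = ET₀ / (0.46 T + 8.13) = 6.72 / (0.46 × 25.3 + 8.13) = 6.72 / 19.768 = 0.3399

0.340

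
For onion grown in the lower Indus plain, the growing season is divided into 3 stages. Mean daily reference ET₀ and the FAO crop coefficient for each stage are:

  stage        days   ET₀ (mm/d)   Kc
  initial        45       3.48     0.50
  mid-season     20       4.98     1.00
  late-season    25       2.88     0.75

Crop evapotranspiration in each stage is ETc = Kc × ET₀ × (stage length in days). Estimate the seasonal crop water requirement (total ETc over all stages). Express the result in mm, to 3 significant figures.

initial: 0.50 × 3.48 × 45 = 78.30 mm
mid-season: 1.00 × 4.98 × 20 = 99.60 mm
late-season: 0.75 × 2.88 × 25 = 54.00 mm
Seasonal total = 231.90 mm

232 mm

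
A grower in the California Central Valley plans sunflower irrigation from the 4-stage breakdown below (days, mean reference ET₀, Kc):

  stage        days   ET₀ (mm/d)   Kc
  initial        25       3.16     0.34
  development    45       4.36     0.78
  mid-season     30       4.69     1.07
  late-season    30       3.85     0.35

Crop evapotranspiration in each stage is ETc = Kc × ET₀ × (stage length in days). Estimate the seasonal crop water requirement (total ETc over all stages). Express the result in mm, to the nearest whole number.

initial: 0.34 × 3.16 × 25 = 26.86 mm
development: 0.78 × 4.36 × 45 = 153.04 mm
mid-season: 1.07 × 4.69 × 30 = 150.55 mm
late-season: 0.35 × 3.85 × 30 = 40.43 mm
Seasonal total = 370.88 mm

371 mm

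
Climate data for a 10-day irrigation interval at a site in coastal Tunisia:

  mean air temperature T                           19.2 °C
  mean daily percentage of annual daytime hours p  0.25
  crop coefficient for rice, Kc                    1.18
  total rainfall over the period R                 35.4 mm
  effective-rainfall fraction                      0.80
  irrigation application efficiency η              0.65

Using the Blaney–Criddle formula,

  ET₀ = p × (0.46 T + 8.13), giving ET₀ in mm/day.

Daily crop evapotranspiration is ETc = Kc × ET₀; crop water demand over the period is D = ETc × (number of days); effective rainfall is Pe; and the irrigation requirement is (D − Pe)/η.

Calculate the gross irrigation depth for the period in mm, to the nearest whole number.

33 mm

ET₀ = 0.25 × (0.46 × 19.2 + 8.13) = 0.25 × 16.962 = 4.2405 mm/d
ETc = Kc × ET₀ = 1.18 × 4.2405 = 5.0038 mm/d
Crop demand D = ETc × 10 d = 5.0038 × 10 = 50.038 mm
Pe = 0.80 × 35.4 = 28.320 mm
D − Pe = 50.038 − 28.320 = 21.718 mm
Gross irrigation = 21.718 / 0.65 = 33.412 mm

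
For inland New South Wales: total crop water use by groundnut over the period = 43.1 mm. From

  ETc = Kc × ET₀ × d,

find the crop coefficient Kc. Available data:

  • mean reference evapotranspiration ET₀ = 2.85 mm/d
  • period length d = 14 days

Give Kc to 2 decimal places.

1.08

ETc = Kc × ET₀ × d  ⇒  Kc = ETc / (ET₀ × d)
Kc = 43.1 / (2.85 × 14) = 43.1 / 39.90 = 1.0802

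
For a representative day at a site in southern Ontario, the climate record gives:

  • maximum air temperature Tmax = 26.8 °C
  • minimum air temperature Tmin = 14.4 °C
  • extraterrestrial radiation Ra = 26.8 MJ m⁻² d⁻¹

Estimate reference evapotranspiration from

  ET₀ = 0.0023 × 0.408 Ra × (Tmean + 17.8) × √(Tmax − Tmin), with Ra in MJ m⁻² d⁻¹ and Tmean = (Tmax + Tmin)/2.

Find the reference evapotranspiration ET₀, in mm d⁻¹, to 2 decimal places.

Tmean = (26.8 + 14.4)/2 = 20.60 °C
0.408 Ra = 0.408 × 26.8 = 10.9344 mm/d equivalent
ET₀ = 0.0023 × 10.9344 × (20.60 + 17.8) × √12.4 = 0.0023 × 10.9344 × 38.40 × 3.5214 = 3.4007 mm/d

3.40 mm d⁻¹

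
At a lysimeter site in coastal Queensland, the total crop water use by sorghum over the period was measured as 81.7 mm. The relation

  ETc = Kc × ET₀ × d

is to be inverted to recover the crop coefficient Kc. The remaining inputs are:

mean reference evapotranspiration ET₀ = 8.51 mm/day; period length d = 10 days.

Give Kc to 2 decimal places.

ETc = Kc × ET₀ × d  ⇒  Kc = ETc / (ET₀ × d)
Kc = 81.7 / (8.51 × 10) = 81.7 / 85.10 = 0.9600

0.96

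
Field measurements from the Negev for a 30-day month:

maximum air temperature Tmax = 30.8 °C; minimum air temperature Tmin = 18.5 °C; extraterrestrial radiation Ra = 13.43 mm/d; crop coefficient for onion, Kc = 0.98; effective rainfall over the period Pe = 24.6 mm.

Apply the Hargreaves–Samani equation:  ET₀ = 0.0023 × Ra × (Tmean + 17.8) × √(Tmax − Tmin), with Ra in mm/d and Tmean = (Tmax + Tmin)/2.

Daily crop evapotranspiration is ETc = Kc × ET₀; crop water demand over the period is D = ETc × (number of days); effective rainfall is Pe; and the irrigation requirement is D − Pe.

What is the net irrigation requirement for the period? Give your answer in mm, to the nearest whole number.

Tmean = (30.8 + 18.5)/2 = 24.65 °C
ET₀ = 0.0023 × 13.43 × (24.65 + 17.8) × √12.3 = 0.0023 × 13.43 × 42.45 × 3.5071 = 4.5986 mm/d
ETc = Kc × ET₀ = 0.98 × 4.5986 = 4.5066 mm/d
Crop demand D = ETc × 30 d = 4.5066 × 30 = 135.198 mm
D − Pe = 135.198 − 24.6 = 110.598 mm

111 mm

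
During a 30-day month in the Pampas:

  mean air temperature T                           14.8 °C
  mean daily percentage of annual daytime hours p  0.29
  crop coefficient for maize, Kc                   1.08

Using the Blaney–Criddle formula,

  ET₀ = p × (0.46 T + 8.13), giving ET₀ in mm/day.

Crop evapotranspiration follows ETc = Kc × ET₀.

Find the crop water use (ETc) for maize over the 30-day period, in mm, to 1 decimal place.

140.4 mm

ET₀ = 0.29 × (0.46 × 14.8 + 8.13) = 0.29 × 14.938 = 4.3320 mm/d
ETc = Kc × ET₀ = 1.08 × 4.3320 = 4.6786 mm/d
Over 30 days: 4.6786 × 30 = 140.358 mm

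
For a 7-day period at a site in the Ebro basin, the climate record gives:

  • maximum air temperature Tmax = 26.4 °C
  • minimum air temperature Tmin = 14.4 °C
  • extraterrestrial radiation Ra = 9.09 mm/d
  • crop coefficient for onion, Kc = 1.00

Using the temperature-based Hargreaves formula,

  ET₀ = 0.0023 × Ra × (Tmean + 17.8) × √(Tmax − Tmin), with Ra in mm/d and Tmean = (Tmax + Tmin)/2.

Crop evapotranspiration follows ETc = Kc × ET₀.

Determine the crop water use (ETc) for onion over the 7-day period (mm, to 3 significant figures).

19.4 mm

Tmean = (26.4 + 14.4)/2 = 20.40 °C
ET₀ = 0.0023 × 9.09 × (20.40 + 17.8) × √12.0 = 0.0023 × 9.09 × 38.20 × 3.4641 = 2.7666 mm/d
ETc = Kc × ET₀ = 1.00 × 2.7666 = 2.7666 mm/d
Over 7 days: 2.7666 × 7 = 19.366 mm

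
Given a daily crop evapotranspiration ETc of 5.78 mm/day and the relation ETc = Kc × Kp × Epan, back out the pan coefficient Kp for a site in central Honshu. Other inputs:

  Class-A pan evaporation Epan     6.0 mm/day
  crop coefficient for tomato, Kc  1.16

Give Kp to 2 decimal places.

0.83

ETc = Kc × Kp × Epan  ⇒  Kp = ETc / (Kc × Epan)
Kp = 5.78 / (1.16 × 6.0) = 5.78 / 6.960 = 0.8305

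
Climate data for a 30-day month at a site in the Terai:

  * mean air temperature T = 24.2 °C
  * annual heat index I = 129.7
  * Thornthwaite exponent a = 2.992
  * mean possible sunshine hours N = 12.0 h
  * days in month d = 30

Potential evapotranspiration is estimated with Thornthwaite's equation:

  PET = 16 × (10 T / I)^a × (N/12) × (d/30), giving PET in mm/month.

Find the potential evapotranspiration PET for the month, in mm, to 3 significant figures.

10T/I = 10 × 24.2 / 129.7 = 1.8658
(10T/I)^a = 1.8658^2.992 = 6.4629
Uncorrected PET = 16 × 6.4629 = 103.406 mm
Correction = (N/12)(d/30) = (12.0/12)(30/30) = 1.0000
PET = 103.406 × 1.0000 = 103.406 mm/month

103 mm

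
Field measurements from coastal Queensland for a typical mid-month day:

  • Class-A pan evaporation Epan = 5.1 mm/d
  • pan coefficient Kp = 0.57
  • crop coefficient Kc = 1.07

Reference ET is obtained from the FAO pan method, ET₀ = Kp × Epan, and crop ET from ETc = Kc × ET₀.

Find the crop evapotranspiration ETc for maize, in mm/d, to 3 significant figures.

ET₀ = 0.57 × 5.1 = 2.9070 mm/d
ETc = Kc × ET₀ = 1.07 × 2.9070 = 3.1105 mm/d

3.11 mm/d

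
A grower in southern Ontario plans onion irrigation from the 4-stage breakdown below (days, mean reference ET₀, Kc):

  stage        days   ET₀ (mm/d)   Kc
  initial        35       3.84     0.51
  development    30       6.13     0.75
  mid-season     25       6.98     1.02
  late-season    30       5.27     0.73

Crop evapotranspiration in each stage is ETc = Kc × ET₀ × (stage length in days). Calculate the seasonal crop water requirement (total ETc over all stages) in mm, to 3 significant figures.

500 mm

initial: 0.51 × 3.84 × 35 = 68.54 mm
development: 0.75 × 6.13 × 30 = 137.93 mm
mid-season: 1.02 × 6.98 × 25 = 177.99 mm
late-season: 0.73 × 5.27 × 30 = 115.41 mm
Seasonal total = 499.87 mm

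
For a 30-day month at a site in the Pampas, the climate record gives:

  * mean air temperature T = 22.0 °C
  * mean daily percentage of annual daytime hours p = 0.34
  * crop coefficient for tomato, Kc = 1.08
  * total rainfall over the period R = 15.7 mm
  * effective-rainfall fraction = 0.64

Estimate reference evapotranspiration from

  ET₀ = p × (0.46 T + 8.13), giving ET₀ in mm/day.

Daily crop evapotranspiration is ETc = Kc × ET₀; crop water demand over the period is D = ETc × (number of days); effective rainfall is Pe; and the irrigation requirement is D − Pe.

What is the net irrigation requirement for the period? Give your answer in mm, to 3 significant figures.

191 mm

ET₀ = 0.34 × (0.46 × 22.0 + 8.13) = 0.34 × 18.250 = 6.2050 mm/d
ETc = Kc × ET₀ = 1.08 × 6.2050 = 6.7014 mm/d
Crop demand D = ETc × 30 d = 6.7014 × 30 = 201.042 mm
Pe = 0.64 × 15.7 = 10.048 mm
D − Pe = 201.042 − 10.048 = 190.994 mm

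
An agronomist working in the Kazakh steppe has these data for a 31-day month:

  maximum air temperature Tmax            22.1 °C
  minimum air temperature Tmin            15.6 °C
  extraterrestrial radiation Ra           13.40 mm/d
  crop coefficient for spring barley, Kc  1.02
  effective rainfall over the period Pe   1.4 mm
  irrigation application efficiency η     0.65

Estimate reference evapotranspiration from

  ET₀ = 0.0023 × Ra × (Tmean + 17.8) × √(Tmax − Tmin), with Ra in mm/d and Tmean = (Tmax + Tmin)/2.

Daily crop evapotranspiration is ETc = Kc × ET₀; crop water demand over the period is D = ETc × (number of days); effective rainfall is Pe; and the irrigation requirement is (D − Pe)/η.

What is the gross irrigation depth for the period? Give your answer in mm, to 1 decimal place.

Tmean = (22.1 + 15.6)/2 = 18.85 °C
ET₀ = 0.0023 × 13.40 × (18.85 + 17.8) × √6.5 = 0.0023 × 13.40 × 36.65 × 2.5495 = 2.8798 mm/d
ETc = Kc × ET₀ = 1.02 × 2.8798 = 2.9374 mm/d
Crop demand D = ETc × 31 d = 2.9374 × 31 = 91.059 mm
D − Pe = 91.059 − 1.4 = 89.659 mm
Gross irrigation = 89.659 / 0.65 = 137.937 mm

137.9 mm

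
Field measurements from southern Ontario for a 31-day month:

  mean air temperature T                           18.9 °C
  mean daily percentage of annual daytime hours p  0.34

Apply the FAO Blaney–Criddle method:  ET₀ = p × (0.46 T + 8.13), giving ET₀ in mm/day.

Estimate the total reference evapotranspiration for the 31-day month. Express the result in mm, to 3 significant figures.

177 mm

ET₀ = 0.34 × (0.46 × 18.9 + 8.13) = 0.34 × 16.824 = 5.7202 mm/d
Monthly total = 5.7202 × 31 = 177.326 mm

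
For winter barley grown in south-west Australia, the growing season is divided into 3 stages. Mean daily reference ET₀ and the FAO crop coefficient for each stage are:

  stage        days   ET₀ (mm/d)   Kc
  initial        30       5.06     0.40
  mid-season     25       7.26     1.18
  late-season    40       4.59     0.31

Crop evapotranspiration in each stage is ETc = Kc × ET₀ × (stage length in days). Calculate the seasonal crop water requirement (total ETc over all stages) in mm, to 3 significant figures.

initial: 0.40 × 5.06 × 30 = 60.72 mm
mid-season: 1.18 × 7.26 × 25 = 214.17 mm
late-season: 0.31 × 4.59 × 40 = 56.92 mm
Seasonal total = 331.81 mm

332 mm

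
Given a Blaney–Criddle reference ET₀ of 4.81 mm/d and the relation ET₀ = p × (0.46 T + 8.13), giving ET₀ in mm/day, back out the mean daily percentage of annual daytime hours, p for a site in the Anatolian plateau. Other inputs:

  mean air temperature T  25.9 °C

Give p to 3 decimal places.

p = ET₀ / (0.46 T + 8.13) = 4.81 / (0.46 × 25.9 + 8.13) = 4.81 / 20.044 = 0.2400

0.240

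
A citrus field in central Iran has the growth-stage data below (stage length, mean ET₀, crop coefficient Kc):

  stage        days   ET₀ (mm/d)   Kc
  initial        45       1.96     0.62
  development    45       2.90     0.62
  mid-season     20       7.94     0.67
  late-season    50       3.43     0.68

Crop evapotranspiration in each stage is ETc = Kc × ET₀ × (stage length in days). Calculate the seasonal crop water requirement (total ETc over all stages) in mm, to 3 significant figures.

initial: 0.62 × 1.96 × 45 = 54.68 mm
development: 0.62 × 2.90 × 45 = 80.91 mm
mid-season: 0.67 × 7.94 × 20 = 106.40 mm
late-season: 0.68 × 3.43 × 50 = 116.62 mm
Seasonal total = 358.61 mm

359 mm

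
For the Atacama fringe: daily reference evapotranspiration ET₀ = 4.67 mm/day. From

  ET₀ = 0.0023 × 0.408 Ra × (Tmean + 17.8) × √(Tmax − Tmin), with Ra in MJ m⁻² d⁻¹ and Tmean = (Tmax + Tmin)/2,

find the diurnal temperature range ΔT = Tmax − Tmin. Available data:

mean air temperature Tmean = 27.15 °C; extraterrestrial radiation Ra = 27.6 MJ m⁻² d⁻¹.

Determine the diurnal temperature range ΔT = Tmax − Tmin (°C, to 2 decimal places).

√ΔT = ET₀ / [0.0023 × 0.408 × Ra × (Tmean+17.8)] = 4.67 / (0.0023 × 11.2608 × 44.95) = 4.0113
ΔT = 4.0113² = 16.091 °C

16.09 °C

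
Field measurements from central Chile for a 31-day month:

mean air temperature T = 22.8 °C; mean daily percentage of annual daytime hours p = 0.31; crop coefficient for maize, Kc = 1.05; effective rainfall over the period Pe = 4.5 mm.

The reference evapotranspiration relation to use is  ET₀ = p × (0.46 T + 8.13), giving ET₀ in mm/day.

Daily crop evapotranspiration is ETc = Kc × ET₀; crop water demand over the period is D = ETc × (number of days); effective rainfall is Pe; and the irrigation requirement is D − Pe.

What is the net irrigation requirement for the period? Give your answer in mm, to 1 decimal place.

ET₀ = 0.31 × (0.46 × 22.8 + 8.13) = 0.31 × 18.618 = 5.7716 mm/d
ETc = Kc × ET₀ = 1.05 × 5.7716 = 6.0602 mm/d
Crop demand D = ETc × 31 d = 6.0602 × 31 = 187.866 mm
D − Pe = 187.866 − 4.5 = 183.366 mm

183.4 mm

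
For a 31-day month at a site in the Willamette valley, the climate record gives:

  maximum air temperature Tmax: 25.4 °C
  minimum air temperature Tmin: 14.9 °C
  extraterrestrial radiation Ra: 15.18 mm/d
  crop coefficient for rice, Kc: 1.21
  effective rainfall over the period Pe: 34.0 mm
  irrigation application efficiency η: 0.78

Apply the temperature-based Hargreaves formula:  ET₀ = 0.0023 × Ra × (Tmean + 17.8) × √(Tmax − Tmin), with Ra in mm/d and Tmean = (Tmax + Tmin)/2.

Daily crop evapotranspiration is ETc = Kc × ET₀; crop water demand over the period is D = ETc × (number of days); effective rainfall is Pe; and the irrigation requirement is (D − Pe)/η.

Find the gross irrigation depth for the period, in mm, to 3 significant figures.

Tmean = (25.4 + 14.9)/2 = 20.15 °C
ET₀ = 0.0023 × 15.18 × (20.15 + 17.8) × √10.5 = 0.0023 × 15.18 × 37.95 × 3.2404 = 4.2935 mm/d
ETc = Kc × ET₀ = 1.21 × 4.2935 = 5.1951 mm/d
Crop demand D = ETc × 31 d = 5.1951 × 31 = 161.048 mm
D − Pe = 161.048 − 34.0 = 127.048 mm
Gross irrigation = 127.048 / 0.78 = 162.882 mm

163 mm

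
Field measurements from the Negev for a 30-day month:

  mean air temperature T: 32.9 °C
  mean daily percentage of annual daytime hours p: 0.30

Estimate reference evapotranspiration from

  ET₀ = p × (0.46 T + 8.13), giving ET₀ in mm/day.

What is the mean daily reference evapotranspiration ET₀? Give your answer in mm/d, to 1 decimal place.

ET₀ = 0.30 × (0.46 × 32.9 + 8.13) = 0.30 × 23.264 = 6.9792 mm/d

7.0 mm/d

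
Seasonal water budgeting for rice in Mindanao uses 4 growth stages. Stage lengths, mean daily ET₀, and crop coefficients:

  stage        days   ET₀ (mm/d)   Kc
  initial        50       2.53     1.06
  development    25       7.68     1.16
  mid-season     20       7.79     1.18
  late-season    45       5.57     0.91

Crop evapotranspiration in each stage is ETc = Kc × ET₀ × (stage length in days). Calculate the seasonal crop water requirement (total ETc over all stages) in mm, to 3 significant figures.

769 mm

initial: 1.06 × 2.53 × 50 = 134.09 mm
development: 1.16 × 7.68 × 25 = 222.72 mm
mid-season: 1.18 × 7.79 × 20 = 183.84 mm
late-season: 0.91 × 5.57 × 45 = 228.09 mm
Seasonal total = 768.74 mm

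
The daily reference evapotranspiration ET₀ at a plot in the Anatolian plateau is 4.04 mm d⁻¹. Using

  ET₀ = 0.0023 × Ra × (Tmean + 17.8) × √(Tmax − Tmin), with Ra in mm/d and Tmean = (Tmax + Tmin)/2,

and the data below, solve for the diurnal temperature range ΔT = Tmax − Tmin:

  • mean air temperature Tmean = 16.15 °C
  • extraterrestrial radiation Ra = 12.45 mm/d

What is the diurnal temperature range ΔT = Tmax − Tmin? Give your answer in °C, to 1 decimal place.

√ΔT = ET₀ / [0.0023 × Ra × (Tmean+17.8)] = 4.04 / (0.0023 × 12.45 × 33.95) = 4.1557
ΔT = 4.1557² = 17.270 °C

17.3 °C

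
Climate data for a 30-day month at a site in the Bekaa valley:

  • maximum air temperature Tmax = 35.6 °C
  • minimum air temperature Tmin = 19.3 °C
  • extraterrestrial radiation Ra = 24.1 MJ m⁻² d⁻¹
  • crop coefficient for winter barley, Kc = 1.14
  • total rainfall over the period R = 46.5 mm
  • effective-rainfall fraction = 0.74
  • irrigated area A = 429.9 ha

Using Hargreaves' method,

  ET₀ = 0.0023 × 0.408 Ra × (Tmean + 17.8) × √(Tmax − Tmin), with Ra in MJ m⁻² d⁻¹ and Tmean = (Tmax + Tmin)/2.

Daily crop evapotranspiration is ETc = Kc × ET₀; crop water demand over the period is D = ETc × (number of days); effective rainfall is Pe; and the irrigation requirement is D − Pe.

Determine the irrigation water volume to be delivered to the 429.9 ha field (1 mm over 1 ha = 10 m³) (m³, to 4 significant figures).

Tmean = (35.6 + 19.3)/2 = 27.45 °C
0.408 Ra = 0.408 × 24.1 = 9.8328 mm/d equivalent
ET₀ = 0.0023 × 9.8328 × (27.45 + 17.8) × √16.3 = 0.0023 × 9.8328 × 45.25 × 4.0373 = 4.1316 mm/d
ETc = Kc × ET₀ = 1.14 × 4.1316 = 4.7100 mm/d
Crop demand D = ETc × 30 d = 4.7100 × 30 = 141.300 mm
Pe = 0.74 × 46.5 = 34.410 mm
D − Pe = 141.300 − 34.410 = 106.890 mm
Volume = 106.890 mm × 429.9 ha × 10 = 459520.1 m³

459500 m³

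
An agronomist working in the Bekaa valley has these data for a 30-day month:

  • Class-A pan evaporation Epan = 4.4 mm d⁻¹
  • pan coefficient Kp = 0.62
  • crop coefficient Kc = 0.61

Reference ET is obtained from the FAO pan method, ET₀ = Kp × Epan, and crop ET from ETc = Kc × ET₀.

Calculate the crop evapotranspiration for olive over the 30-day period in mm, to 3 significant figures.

49.9 mm

ET₀ = 0.62 × 4.4 = 2.7280 mm/d
ETc = Kc × ET₀ = 0.61 × 2.7280 = 1.6641 mm/d
Over 30 days: 1.6641 × 30 = 49.923 mm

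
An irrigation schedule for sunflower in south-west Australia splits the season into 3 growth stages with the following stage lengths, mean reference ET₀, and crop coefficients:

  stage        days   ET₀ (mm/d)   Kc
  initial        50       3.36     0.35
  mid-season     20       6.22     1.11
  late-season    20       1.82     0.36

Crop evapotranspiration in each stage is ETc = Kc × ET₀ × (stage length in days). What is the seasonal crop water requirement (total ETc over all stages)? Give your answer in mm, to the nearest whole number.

210 mm

initial: 0.35 × 3.36 × 50 = 58.80 mm
mid-season: 1.11 × 6.22 × 20 = 138.08 mm
late-season: 0.36 × 1.82 × 20 = 13.10 mm
Seasonal total = 209.98 mm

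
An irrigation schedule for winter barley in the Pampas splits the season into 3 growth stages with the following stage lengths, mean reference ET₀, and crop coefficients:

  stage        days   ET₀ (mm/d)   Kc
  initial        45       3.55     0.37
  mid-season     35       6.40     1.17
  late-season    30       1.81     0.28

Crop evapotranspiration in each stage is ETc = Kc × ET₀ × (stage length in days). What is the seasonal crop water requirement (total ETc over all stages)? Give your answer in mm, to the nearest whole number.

initial: 0.37 × 3.55 × 45 = 59.11 mm
mid-season: 1.17 × 6.40 × 35 = 262.08 mm
late-season: 0.28 × 1.81 × 30 = 15.20 mm
Seasonal total = 336.39 mm

336 mm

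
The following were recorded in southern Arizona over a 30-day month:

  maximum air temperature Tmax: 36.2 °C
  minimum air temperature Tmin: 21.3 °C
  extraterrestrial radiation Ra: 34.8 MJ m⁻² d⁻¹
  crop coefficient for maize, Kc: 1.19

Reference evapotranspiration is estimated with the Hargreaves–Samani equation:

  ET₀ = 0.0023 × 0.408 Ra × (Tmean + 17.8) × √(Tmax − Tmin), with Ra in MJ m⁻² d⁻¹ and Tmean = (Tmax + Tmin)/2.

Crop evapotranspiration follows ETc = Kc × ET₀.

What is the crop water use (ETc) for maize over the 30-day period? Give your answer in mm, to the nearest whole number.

Tmean = (36.2 + 21.3)/2 = 28.75 °C
0.408 Ra = 0.408 × 34.8 = 14.1984 mm/d equivalent
ET₀ = 0.0023 × 14.1984 × (28.75 + 17.8) × √14.9 = 0.0023 × 14.1984 × 46.55 × 3.8601 = 5.8679 mm/d
ETc = Kc × ET₀ = 1.19 × 5.8679 = 6.9828 mm/d
Over 30 days: 6.9828 × 30 = 209.484 mm

209 mm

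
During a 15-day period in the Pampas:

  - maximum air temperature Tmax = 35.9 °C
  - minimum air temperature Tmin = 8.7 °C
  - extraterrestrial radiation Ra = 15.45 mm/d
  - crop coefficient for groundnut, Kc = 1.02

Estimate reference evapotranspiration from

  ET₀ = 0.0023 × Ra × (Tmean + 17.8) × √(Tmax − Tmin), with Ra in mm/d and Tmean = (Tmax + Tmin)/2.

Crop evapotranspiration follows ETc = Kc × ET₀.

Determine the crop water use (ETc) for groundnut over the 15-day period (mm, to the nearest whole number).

114 mm

Tmean = (35.9 + 8.7)/2 = 22.30 °C
ET₀ = 0.0023 × 15.45 × (22.30 + 17.8) × √27.2 = 0.0023 × 15.45 × 40.10 × 5.2154 = 7.4317 mm/d
ETc = Kc × ET₀ = 1.02 × 7.4317 = 7.5803 mm/d
Over 15 days: 7.5803 × 15 = 113.705 mm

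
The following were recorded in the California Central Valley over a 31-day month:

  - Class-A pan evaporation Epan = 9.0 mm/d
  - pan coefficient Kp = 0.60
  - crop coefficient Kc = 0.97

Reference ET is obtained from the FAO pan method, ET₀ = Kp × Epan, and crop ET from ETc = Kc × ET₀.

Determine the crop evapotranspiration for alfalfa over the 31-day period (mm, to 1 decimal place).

ET₀ = 0.60 × 9.0 = 5.4000 mm/d
ETc = Kc × ET₀ = 0.97 × 5.4000 = 5.2380 mm/d
Over 31 days: 5.2380 × 31 = 162.378 mm

162.4 mm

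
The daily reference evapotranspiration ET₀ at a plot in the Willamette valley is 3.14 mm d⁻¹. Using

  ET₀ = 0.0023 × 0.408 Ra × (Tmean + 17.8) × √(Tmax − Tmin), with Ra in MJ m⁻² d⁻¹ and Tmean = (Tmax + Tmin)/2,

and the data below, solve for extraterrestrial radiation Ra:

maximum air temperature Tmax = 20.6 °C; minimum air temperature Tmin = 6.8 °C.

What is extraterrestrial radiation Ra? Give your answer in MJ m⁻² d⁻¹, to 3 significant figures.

Tmean = (20.6+6.8)/2 = 13.70 °C; ΔT = 13.8
Ra = ET₀ / [0.0023 × 0.408 × (Tmean+17.8) × √ΔT]
   = 3.14 / (0.0023 × 0.408 × 31.50 × 3.7148) = 28.595 MJ m⁻² d⁻¹

28.6 MJ m⁻² d⁻¹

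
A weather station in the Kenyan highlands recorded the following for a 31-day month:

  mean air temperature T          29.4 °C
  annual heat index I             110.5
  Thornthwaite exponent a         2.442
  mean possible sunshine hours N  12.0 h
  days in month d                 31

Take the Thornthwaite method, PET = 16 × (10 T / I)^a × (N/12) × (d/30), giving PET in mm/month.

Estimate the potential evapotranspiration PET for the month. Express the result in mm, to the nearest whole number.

10T/I = 10 × 29.4 / 110.5 = 2.6606
(10T/I)^a = 2.6606^2.442 = 10.9094
Uncorrected PET = 16 × 10.9094 = 174.550 mm
Correction = (N/12)(d/30) = (12.0/12)(31/30) = 1.0333
PET = 174.550 × 1.0333 = 180.363 mm/month

180 mm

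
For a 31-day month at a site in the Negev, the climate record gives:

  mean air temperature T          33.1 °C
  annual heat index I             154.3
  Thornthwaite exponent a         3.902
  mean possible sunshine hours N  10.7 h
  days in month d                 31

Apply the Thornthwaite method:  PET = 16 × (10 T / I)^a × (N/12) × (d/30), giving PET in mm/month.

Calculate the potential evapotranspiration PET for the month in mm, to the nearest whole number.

10T/I = 10 × 33.1 / 154.3 = 2.1452
(10T/I)^a = 2.1452^3.902 = 19.6511
Uncorrected PET = 16 × 19.6511 = 314.418 mm
Correction = (N/12)(d/30) = (10.7/12)(31/30) = 0.9214
PET = 314.418 × 0.9214 = 289.705 mm/month

290 mm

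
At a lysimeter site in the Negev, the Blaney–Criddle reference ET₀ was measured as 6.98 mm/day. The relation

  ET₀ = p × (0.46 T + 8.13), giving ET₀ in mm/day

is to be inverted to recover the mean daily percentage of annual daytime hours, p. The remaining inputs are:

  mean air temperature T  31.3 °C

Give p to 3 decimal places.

p = ET₀ / (0.46 T + 8.13) = 6.98 / (0.46 × 31.3 + 8.13) = 6.98 / 22.528 = 0.3098

0.310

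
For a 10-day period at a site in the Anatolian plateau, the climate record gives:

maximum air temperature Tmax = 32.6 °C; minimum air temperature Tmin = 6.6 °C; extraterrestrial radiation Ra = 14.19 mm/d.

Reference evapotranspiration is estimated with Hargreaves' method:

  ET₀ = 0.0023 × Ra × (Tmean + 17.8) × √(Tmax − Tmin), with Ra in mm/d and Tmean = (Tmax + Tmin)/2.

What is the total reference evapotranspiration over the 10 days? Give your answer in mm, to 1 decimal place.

Tmean = (32.6 + 6.6)/2 = 19.60 °C
ET₀ = 0.0023 × 14.19 × (19.60 + 17.8) × √26.0 = 0.0023 × 14.19 × 37.40 × 5.0990 = 6.2240 mm/d
Over 10 days: 6.2240 × 10 = 62.240 mm

62.2 mm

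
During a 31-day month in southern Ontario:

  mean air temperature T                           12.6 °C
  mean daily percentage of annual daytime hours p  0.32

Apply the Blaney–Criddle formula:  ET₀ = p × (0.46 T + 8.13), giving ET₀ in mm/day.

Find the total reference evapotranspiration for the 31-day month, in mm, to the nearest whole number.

ET₀ = 0.32 × (0.46 × 12.6 + 8.13) = 0.32 × 13.926 = 4.4563 mm/d
Monthly total = 4.4563 × 31 = 138.145 mm

138 mm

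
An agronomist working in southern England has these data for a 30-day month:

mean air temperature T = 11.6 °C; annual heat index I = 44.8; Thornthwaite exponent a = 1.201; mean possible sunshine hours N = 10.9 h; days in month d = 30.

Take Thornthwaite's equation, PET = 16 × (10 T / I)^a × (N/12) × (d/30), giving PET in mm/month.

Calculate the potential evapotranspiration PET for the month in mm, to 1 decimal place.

45.6 mm

10T/I = 10 × 11.6 / 44.8 = 2.5893
(10T/I)^a = 2.5893^1.201 = 3.1350
Uncorrected PET = 16 × 3.1350 = 50.160 mm
Correction = (N/12)(d/30) = (10.9/12)(30/30) = 0.9083
PET = 50.160 × 0.9083 = 45.560 mm/month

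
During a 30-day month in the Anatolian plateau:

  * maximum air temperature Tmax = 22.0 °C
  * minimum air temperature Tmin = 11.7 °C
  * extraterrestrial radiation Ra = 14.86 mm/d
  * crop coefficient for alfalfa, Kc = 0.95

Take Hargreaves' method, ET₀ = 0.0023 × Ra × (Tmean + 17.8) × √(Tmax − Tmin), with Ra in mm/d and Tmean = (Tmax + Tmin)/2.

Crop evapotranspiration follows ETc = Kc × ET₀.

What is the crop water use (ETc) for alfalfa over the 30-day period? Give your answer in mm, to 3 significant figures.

Tmean = (22.0 + 11.7)/2 = 16.85 °C
ET₀ = 0.0023 × 14.86 × (16.85 + 17.8) × √10.3 = 0.0023 × 14.86 × 34.65 × 3.2094 = 3.8008 mm/d
ETc = Kc × ET₀ = 0.95 × 3.8008 = 3.6108 mm/d
Over 30 days: 3.6108 × 30 = 108.324 mm

108 mm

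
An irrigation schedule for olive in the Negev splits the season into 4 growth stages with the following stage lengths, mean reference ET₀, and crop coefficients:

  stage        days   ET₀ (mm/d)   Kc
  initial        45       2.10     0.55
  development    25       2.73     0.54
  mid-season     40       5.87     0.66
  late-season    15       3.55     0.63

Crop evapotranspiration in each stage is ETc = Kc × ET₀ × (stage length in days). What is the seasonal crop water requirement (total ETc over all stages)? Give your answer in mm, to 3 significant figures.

277 mm

initial: 0.55 × 2.10 × 45 = 51.98 mm
development: 0.54 × 2.73 × 25 = 36.86 mm
mid-season: 0.66 × 5.87 × 40 = 154.97 mm
late-season: 0.63 × 3.55 × 15 = 33.55 mm
Seasonal total = 277.36 mm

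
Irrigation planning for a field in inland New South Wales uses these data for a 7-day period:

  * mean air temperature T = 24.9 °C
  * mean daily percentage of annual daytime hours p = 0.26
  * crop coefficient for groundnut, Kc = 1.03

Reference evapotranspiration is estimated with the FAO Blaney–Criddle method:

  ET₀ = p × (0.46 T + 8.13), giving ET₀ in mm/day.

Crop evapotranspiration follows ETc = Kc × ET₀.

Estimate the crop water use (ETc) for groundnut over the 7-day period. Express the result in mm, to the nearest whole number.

ET₀ = 0.26 × (0.46 × 24.9 + 8.13) = 0.26 × 19.584 = 5.0918 mm/d
ETc = Kc × ET₀ = 1.03 × 5.0918 = 5.2446 mm/d
Over 7 days: 5.2446 × 7 = 36.712 mm

37 mm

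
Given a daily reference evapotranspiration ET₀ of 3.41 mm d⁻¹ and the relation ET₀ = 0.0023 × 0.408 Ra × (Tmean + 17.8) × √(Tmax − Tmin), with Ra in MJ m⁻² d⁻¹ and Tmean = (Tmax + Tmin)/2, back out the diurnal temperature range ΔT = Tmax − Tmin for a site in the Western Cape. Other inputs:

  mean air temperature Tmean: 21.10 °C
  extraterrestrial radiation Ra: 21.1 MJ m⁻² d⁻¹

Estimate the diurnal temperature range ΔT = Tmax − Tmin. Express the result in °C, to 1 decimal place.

√ΔT = ET₀ / [0.0023 × 0.408 × Ra × (Tmean+17.8)] = 3.41 / (0.0023 × 8.6088 × 38.90) = 4.4273
ΔT = 4.4273² = 19.601 °C

19.6 °C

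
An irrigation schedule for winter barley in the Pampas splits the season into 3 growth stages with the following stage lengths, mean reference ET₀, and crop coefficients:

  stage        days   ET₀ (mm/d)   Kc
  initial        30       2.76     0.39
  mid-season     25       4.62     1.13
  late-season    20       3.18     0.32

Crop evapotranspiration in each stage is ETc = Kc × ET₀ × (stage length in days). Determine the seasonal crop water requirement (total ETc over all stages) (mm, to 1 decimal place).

initial: 0.39 × 2.76 × 30 = 32.29 mm
mid-season: 1.13 × 4.62 × 25 = 130.52 mm
late-season: 0.32 × 3.18 × 20 = 20.35 mm
Seasonal total = 183.16 mm

183.2 mm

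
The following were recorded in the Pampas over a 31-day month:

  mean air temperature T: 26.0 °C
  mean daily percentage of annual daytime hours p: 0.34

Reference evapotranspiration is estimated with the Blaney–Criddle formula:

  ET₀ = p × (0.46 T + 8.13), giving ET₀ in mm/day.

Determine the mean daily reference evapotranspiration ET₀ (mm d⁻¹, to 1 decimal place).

ET₀ = 0.34 × (0.46 × 26.0 + 8.13) = 0.34 × 20.090 = 6.8306 mm/d

6.8 mm d⁻¹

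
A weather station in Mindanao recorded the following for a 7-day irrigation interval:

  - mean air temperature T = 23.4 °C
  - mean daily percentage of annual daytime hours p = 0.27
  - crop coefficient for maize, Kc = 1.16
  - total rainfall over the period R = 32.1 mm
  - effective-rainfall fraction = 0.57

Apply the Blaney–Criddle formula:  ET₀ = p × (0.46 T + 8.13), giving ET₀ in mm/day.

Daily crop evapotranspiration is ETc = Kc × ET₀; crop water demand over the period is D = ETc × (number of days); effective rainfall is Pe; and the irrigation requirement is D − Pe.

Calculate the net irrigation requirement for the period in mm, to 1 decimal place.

23.1 mm

ET₀ = 0.27 × (0.46 × 23.4 + 8.13) = 0.27 × 18.894 = 5.1014 mm/d
ETc = Kc × ET₀ = 1.16 × 5.1014 = 5.9176 mm/d
Crop demand D = ETc × 7 d = 5.9176 × 7 = 41.423 mm
Pe = 0.57 × 32.1 = 18.297 mm
D − Pe = 41.423 − 18.297 = 23.126 mm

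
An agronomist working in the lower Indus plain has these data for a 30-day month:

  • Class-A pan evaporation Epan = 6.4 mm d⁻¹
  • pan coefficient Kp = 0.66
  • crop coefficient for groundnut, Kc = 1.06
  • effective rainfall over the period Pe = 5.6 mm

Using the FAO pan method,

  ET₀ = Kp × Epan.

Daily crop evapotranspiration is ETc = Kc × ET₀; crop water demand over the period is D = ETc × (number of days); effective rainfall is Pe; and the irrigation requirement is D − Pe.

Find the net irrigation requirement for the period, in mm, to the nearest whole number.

129 mm

ET₀ = 0.66 × 6.4 = 4.2240 mm/d
ETc = Kc × ET₀ = 1.06 × 4.2240 = 4.4774 mm/d
Crop demand D = ETc × 30 d = 4.4774 × 30 = 134.322 mm
D − Pe = 134.322 − 5.6 = 128.722 mm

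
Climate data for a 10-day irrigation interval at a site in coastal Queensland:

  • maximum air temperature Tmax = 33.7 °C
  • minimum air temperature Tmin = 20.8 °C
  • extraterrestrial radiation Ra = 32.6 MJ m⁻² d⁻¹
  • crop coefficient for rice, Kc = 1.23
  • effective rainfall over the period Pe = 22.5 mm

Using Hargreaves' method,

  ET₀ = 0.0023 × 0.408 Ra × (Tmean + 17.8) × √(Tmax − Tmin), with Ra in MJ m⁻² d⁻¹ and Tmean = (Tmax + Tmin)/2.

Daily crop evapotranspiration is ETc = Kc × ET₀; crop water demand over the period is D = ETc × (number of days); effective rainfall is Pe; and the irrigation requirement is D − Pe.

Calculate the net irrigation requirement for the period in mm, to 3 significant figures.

38.4 mm

Tmean = (33.7 + 20.8)/2 = 27.25 °C
0.408 Ra = 0.408 × 32.6 = 13.3008 mm/d equivalent
ET₀ = 0.0023 × 13.3008 × (27.25 + 17.8) × √12.9 = 0.0023 × 13.3008 × 45.05 × 3.5917 = 4.9499 mm/d
ETc = Kc × ET₀ = 1.23 × 4.9499 = 6.0884 mm/d
Crop demand D = ETc × 10 d = 6.0884 × 10 = 60.884 mm
D − Pe = 60.884 − 22.5 = 38.384 mm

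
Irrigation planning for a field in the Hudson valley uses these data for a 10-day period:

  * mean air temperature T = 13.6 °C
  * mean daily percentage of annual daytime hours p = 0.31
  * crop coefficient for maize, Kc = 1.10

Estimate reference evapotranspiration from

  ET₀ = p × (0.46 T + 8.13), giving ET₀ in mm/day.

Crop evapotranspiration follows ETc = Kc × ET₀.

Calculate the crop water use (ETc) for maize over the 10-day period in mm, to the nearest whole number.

ET₀ = 0.31 × (0.46 × 13.6 + 8.13) = 0.31 × 14.386 = 4.4597 mm/d
ETc = Kc × ET₀ = 1.10 × 4.4597 = 4.9057 mm/d
Over 10 days: 4.9057 × 10 = 49.057 mm

49 mm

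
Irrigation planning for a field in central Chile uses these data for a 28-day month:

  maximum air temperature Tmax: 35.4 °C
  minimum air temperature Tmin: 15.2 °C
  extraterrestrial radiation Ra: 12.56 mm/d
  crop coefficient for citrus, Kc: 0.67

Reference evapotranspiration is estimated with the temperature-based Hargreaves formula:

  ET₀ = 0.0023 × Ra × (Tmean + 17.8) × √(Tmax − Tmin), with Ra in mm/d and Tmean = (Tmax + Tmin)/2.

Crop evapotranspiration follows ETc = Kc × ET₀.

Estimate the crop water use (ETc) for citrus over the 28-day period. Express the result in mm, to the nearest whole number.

105 mm

Tmean = (35.4 + 15.2)/2 = 25.30 °C
ET₀ = 0.0023 × 12.56 × (25.30 + 17.8) × √20.2 = 0.0023 × 12.56 × 43.10 × 4.4944 = 5.5959 mm/d
ETc = Kc × ET₀ = 0.67 × 5.5959 = 3.7493 mm/d
Over 28 days: 3.7493 × 28 = 104.980 mm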